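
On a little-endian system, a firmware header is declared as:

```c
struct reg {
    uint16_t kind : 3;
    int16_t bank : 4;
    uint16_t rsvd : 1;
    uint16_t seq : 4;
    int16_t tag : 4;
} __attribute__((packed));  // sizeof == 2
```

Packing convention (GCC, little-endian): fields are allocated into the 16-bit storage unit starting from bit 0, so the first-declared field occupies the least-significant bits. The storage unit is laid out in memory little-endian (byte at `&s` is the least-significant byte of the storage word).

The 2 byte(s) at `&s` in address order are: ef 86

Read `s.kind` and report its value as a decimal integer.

7

[0]=0xef [1]=0x86 (little-endian) → word 0x86ef
kind:3 @ bit 0 → (0x86ef>>0)&0x7 = 0x7  ←
bank:4 @ bit 3 → (0x86ef>>3)&0xf = 0xd
rsvd:1 @ bit 7 → (0x86ef>>7)&0x1 = 0x1
seq:4 @ bit 8 → (0x86ef>>8)&0xf = 0x6
tag:4 @ bit 12 → (0x86ef>>12)&0xf = 0x8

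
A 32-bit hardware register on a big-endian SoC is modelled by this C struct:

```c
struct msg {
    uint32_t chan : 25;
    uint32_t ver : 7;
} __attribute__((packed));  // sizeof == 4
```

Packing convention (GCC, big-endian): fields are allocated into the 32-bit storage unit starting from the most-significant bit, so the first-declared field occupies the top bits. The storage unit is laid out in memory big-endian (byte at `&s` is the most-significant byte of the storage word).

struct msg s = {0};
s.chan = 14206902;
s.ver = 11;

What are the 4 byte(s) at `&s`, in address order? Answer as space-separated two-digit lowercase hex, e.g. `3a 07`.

6c 63 db 0b

[7+:25] chan=14206902 & 0x1ffffff = 0xd8c7b6; word=0x6c63db00
[0+:7] ver=11 & 0x7f = 0xb; word=0x6c63db0b
word = 0x6c63db0b → big-endian bytes:
  [0]=0x6c  [1]=0x63  [2]=0xdb  [3]=0x0b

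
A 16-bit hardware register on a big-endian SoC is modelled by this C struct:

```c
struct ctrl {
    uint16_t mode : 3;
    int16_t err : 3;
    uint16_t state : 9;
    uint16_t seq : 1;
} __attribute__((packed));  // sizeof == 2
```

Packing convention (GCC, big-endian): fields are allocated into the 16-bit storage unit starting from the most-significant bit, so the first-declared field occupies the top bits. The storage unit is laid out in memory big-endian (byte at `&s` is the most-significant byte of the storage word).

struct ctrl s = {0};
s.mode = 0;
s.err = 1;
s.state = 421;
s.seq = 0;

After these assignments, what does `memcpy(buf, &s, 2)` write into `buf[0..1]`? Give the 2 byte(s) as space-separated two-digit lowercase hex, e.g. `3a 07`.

mode (3b) val=0 bits=0x0 at bit 13: 0x0000
err (3b) val=1 bits=0x1 at bit 10: 0x0400
state (9b) val=421 bits=0x1a5 at bit 1: 0x074a
seq (1b) val=0 bits=0x0 at bit 0: 0x074a
word = 0x074a → big-endian bytes:
  [0]=0x07  [1]=0x4a

07 4a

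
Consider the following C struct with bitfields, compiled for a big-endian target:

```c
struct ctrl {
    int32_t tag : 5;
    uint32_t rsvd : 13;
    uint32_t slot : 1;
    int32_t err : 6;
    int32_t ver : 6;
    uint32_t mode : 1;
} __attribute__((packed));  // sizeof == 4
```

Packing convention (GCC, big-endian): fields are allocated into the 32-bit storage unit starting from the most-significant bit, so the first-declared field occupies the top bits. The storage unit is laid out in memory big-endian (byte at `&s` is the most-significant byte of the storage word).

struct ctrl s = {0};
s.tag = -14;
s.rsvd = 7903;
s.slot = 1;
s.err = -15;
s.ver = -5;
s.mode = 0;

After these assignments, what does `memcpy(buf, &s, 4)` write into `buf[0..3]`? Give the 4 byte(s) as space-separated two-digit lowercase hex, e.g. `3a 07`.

97 b7 f8 f6

[27+:5] tag=-14 & 0x1f = 0x12; word=0x90000000
[14+:13] rsvd=7903 & 0x1fff = 0x1edf; word=0x97b7c000
[13+:1] slot=1 & 0x1 = 0x1; word=0x97b7e000
[7+:6] err=-15 & 0x3f = 0x31; word=0x97b7f880
[1+:6] ver=-5 & 0x3f = 0x3b; word=0x97b7f8f6
[0+:1] mode=0 & 0x1 = 0x0; word=0x97b7f8f6
word = 0x97b7f8f6 → big-endian bytes:
  [0]=0x97  [1]=0xb7  [2]=0xf8  [3]=0xf6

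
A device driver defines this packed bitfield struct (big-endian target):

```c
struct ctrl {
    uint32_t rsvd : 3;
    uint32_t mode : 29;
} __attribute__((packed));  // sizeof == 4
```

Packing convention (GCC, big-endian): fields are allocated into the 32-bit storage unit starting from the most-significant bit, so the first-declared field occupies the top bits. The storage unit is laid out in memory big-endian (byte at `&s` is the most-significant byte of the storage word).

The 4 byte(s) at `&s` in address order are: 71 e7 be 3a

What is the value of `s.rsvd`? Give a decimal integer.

[0]=0x71 [1]=0xe7 [2]=0xbe [3]=0x3a (big-endian) → word 0x71e7be3a
rsvd:3 @ bit 29 → (0x71e7be3a>>29)&0x7 = 0x3  ←
mode:29 @ bit 0 → (0x71e7be3a>>0)&0x1fffffff = 0x11e7be3a

3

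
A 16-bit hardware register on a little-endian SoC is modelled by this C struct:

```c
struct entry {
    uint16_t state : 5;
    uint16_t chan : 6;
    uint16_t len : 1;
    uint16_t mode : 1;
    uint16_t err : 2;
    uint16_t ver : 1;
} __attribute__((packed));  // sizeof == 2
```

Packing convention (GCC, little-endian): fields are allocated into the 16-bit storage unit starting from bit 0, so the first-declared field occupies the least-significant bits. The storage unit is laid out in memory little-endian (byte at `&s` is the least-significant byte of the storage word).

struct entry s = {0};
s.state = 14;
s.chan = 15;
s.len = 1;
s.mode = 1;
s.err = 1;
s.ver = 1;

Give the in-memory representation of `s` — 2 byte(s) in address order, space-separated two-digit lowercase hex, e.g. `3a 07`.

ee b9

state:5 = 14 → 0xe << 0 → word 0x000e
chan:6 = 15 → 0xf << 5 → word 0x01ee
len:1 = 1 → 0x1 << 11 → word 0x09ee
mode:1 = 1 → 0x1 << 12 → word 0x19ee
err:2 = 1 → 0x1 << 13 → word 0x39ee
ver:1 = 1 → 0x1 << 15 → word 0xb9ee
word = 0xb9ee → little-endian bytes:
  [0]=0xee  [1]=0xb9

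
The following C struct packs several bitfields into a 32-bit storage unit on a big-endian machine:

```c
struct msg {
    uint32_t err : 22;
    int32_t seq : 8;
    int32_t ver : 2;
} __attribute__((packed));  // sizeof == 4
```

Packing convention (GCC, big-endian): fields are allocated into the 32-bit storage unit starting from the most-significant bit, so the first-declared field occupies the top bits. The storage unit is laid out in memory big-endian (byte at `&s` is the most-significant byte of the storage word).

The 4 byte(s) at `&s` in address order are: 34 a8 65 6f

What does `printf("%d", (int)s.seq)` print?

91

[0]=0x34 [1]=0xa8 [2]=0x65 [3]=0x6f (big-endian) → word 0x34a8656f
err [10+:22] = (word>>10) & 0x3fffff = 862745
seq [2+:8] = (word>>2) & 0xff = 91  ←
ver [0+:2] = (word>>0) & 0x3 = 3
seq signed 8b, MSB=0: value = 91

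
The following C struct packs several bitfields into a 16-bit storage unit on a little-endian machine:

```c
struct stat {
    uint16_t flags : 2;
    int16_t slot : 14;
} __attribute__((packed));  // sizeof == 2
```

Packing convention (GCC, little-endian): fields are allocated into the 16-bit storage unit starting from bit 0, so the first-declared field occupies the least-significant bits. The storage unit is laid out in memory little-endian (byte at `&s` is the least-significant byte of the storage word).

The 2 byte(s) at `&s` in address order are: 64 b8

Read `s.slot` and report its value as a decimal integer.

[0]=0x64 [1]=0xb8 (little-endian) → word 0xb864
flags:2 @ bit 0 → (0xb864>>0)&0x3 = 0x0
slot:14 @ bit 2 → (0xb864>>2)&0x3fff = 0x2e19  ←
slot signed 14b, MSB=1: 11801 - 16384 = -4583

-4583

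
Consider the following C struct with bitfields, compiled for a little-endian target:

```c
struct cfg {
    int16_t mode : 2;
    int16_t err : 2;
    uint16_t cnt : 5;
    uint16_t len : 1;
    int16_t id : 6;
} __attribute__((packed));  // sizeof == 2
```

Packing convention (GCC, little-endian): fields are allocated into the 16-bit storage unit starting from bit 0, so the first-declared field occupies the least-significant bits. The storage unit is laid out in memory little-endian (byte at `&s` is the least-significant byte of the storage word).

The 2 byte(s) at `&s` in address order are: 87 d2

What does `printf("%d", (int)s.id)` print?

-12

[0]=0x87 [1]=0xd2 (little-endian) → word 0xd287
mode:2 @ bit 0 → (0xd287>>0)&0x3 = 0x3
err:2 @ bit 2 → (0xd287>>2)&0x3 = 0x1
cnt:5 @ bit 4 → (0xd287>>4)&0x1f = 0x8
len:1 @ bit 9 → (0xd287>>9)&0x1 = 0x1
id:6 @ bit 10 → (0xd287>>10)&0x3f = 0x34  ←
id signed 6b, MSB=1: 52 - 64 = -12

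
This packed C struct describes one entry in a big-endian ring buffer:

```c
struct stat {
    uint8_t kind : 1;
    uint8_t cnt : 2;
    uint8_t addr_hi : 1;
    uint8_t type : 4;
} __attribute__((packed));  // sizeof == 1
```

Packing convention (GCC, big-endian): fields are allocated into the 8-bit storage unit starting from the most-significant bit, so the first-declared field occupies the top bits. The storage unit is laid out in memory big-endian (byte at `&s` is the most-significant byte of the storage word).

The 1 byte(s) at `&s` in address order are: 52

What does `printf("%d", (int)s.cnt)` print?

2

[0]=0x52 (big-endian) → word 0x52
kind [7+:1] = (word>>7) & 0x1 = 0
cnt [5+:2] = (word>>5) & 0x3 = 2  ←
addr_hi [4+:1] = (word>>4) & 0x1 = 1
type [0+:4] = (word>>0) & 0xf = 2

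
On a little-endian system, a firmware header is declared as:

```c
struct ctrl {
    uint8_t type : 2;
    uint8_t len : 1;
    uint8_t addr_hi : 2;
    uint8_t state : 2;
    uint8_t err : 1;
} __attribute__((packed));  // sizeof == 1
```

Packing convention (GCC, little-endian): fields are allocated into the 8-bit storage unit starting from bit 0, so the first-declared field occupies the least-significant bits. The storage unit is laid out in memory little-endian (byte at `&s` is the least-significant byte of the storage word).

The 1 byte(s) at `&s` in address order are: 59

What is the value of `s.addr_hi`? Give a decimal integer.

[0]=0x59 (little-endian) → word 0x59
type:2 @ bit 0 → (0x59>>0)&0x3 = 0x1
len:1 @ bit 2 → (0x59>>2)&0x1 = 0x0
addr_hi:2 @ bit 3 → (0x59>>3)&0x3 = 0x3  ←
state:2 @ bit 5 → (0x59>>5)&0x3 = 0x2
err:1 @ bit 7 → (0x59>>7)&0x1 = 0x0

3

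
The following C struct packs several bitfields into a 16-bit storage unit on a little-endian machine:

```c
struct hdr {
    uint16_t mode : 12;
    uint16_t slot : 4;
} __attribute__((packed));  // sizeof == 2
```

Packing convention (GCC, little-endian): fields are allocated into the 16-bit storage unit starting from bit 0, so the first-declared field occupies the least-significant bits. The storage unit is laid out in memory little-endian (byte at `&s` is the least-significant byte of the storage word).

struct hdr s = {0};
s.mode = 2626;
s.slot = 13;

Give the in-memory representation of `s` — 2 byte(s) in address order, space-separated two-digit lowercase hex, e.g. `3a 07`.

mode:12 = 2626 → 0xa42 << 0 → word 0x0a42
slot:4 = 13 → 0xd << 12 → word 0xda42
word = 0xda42 → little-endian bytes:
  [0]=0x42  [1]=0xda

42 da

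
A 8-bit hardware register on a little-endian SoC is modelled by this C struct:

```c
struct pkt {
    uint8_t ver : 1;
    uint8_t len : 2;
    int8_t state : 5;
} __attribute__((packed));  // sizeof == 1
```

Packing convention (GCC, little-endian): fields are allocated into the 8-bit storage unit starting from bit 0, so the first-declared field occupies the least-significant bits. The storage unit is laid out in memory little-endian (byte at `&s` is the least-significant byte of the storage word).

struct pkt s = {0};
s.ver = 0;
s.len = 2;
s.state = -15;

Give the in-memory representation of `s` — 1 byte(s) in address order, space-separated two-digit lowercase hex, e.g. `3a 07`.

[0+:1] ver=0 & 0x1 = 0x0; word=0x00
[1+:2] len=2 & 0x3 = 0x2; word=0x04
[3+:5] state=-15 & 0x1f = 0x11; word=0x8c
word = 0x8c → little-endian bytes:
  [0]=0x8c

8c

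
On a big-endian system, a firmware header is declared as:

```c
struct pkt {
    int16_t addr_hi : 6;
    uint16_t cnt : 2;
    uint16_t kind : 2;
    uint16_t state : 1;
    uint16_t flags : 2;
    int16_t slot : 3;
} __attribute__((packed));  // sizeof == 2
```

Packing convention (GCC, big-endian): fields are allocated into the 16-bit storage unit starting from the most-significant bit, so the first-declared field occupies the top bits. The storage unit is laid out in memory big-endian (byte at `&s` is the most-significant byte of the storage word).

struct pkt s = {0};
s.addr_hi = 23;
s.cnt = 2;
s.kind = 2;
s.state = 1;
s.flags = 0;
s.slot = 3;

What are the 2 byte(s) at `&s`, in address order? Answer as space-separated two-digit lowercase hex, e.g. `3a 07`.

[10+:6] addr_hi=23 & 0x3f = 0x17; word=0x5c00
[8+:2] cnt=2 & 0x3 = 0x2; word=0x5e00
[6+:2] kind=2 & 0x3 = 0x2; word=0x5e80
[5+:1] state=1 & 0x1 = 0x1; word=0x5ea0
[3+:2] flags=0 & 0x3 = 0x0; word=0x5ea0
[0+:3] slot=3 & 0x7 = 0x3; word=0x5ea3
word = 0x5ea3 → big-endian bytes:
  [0]=0x5e  [1]=0xa3

5e a3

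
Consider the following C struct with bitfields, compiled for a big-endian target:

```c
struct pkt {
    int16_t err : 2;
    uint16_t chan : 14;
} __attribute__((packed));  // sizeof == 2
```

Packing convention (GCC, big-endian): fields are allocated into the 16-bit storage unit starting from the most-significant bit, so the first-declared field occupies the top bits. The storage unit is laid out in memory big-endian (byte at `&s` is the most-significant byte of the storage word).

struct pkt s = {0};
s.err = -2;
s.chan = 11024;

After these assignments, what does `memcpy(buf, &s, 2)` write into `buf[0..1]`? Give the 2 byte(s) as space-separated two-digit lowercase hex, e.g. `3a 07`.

ab 10

err (2b) val=-2 bits=0x2 at bit 14: 0x8000
chan (14b) val=11024 bits=0x2b10 at bit 0: 0xab10
word = 0xab10 → big-endian bytes:
  [0]=0xab  [1]=0x10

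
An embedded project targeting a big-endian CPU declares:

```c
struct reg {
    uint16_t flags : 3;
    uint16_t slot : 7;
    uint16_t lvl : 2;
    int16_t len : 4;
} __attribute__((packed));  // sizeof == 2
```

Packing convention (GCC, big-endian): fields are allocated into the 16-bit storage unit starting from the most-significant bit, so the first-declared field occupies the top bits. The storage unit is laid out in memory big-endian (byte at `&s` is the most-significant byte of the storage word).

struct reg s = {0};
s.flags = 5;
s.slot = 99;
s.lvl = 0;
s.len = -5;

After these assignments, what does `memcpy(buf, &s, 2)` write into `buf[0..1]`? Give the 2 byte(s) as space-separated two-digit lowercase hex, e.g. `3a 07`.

flags (3b) val=5 bits=0x5 at bit 13: 0xa000
slot (7b) val=99 bits=0x63 at bit 6: 0xb8c0
lvl (2b) val=0 bits=0x0 at bit 4: 0xb8c0
len (4b) val=-5 bits=0xb at bit 0: 0xb8cb
word = 0xb8cb → big-endian bytes:
  [0]=0xb8  [1]=0xcb

b8 cb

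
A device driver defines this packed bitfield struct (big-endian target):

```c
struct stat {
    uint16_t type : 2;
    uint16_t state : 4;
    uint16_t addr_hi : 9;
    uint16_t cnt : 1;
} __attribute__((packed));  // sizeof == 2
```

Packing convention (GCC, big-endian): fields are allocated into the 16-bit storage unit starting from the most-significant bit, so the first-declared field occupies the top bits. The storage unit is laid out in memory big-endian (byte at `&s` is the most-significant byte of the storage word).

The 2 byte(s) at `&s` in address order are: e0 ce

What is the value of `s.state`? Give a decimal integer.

8

[0]=0xe0 [1]=0xce (big-endian) → word 0xe0ce
type:2 @ bit 14 → (0xe0ce>>14)&0x3 = 0x3
state:4 @ bit 10 → (0xe0ce>>10)&0xf = 0x8  ←
addr_hi:9 @ bit 1 → (0xe0ce>>1)&0x1ff = 0x67
cnt:1 @ bit 0 → (0xe0ce>>0)&0x1 = 0x0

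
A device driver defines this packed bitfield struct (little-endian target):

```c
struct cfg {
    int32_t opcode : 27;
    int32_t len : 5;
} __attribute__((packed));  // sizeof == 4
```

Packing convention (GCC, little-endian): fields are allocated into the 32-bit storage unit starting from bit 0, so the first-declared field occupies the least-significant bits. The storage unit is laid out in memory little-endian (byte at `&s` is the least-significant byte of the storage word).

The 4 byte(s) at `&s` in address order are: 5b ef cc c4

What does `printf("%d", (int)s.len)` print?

[0]=0x5b [1]=0xef [2]=0xcc [3]=0xc4 (little-endian) → word 0xc4ccef5b
opcode:27 @ bit 0 → (0xc4ccef5b>>0)&0x7ffffff = 0x4ccef5b
len:5 @ bit 27 → (0xc4ccef5b>>27)&0x1f = 0x18  ←
len signed 5b, MSB=1: 24 - 32 = -8

-8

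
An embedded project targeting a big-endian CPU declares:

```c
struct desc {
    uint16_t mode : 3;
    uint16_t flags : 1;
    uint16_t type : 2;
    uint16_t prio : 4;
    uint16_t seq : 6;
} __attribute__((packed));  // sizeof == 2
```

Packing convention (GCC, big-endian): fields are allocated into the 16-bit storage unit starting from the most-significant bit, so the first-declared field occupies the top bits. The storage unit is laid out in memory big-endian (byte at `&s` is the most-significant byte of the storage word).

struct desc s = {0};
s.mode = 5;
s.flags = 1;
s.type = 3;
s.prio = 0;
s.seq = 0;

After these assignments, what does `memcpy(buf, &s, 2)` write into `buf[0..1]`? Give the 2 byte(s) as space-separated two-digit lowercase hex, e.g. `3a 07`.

bc 00

[13+:3] mode=5 & 0x7 = 0x5; word=0xa000
[12+:1] flags=1 & 0x1 = 0x1; word=0xb000
[10+:2] type=3 & 0x3 = 0x3; word=0xbc00
[6+:4] prio=0 & 0xf = 0x0; word=0xbc00
[0+:6] seq=0 & 0x3f = 0x0; word=0xbc00
word = 0xbc00 → big-endian bytes:
  [0]=0xbc  [1]=0x00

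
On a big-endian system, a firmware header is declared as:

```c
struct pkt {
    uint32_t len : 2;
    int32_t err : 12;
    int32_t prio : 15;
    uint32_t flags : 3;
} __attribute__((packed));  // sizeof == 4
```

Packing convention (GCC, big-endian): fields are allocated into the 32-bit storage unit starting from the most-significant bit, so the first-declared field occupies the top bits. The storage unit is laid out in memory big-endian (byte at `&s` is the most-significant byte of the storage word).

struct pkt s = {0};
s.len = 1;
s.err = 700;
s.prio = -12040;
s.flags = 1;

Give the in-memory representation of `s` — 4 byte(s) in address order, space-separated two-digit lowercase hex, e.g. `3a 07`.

4a f2 87 c1

[30+:2] len=1 & 0x3 = 0x1; word=0x40000000
[18+:12] err=700 & 0xfff = 0x2bc; word=0x4af00000
[3+:15] prio=-12040 & 0x7fff = 0x50f8; word=0x4af287c0
[0+:3] flags=1 & 0x7 = 0x1; word=0x4af287c1
word = 0x4af287c1 → big-endian bytes:
  [0]=0x4a  [1]=0xf2  [2]=0x87  [3]=0xc1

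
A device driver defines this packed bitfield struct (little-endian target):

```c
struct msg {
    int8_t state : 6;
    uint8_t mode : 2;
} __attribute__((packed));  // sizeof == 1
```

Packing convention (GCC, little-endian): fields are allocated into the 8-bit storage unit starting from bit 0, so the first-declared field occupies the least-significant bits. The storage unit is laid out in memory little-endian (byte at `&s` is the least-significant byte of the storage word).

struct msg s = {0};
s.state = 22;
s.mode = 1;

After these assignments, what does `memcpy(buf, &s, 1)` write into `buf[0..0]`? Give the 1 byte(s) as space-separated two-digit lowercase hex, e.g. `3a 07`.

56

state:6 = 22 → 0x16 << 0 → word 0x16
mode:2 = 1 → 0x1 << 6 → word 0x56
word = 0x56 → little-endian bytes:
  [0]=0x56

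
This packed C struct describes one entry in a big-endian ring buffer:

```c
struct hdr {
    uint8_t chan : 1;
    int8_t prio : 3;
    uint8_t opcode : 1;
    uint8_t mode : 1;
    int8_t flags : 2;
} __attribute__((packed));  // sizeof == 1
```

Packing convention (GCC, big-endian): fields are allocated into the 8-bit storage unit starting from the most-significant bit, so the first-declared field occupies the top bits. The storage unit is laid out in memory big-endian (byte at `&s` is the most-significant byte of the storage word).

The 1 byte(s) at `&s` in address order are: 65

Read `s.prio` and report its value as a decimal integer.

-2

[0]=0x65 (big-endian) → word 0x65
chan:1 @ bit 7 → (0x65>>7)&0x1 = 0x0
prio:3 @ bit 4 → (0x65>>4)&0x7 = 0x6  ←
opcode:1 @ bit 3 → (0x65>>3)&0x1 = 0x0
mode:1 @ bit 2 → (0x65>>2)&0x1 = 0x1
flags:2 @ bit 0 → (0x65>>0)&0x3 = 0x1
prio signed 3b, MSB=1: 6 - 8 = -2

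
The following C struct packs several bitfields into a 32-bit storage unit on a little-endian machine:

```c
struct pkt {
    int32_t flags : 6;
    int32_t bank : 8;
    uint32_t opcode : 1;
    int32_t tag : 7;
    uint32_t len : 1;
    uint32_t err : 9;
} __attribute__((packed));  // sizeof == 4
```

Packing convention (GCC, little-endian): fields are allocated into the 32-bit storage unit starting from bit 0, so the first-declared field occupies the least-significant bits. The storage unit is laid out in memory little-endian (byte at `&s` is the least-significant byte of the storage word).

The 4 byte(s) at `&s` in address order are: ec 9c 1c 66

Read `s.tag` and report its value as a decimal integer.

[0]=0xec [1]=0x9c [2]=0x1c [3]=0x66 (little-endian) → word 0x661c9cec
flags [0+:6] = (word>>0) & 0x3f = 44
bank [6+:8] = (word>>6) & 0xff = 115
opcode [14+:1] = (word>>14) & 0x1 = 0
tag [15+:7] = (word>>15) & 0x7f = 57  ←
len [22+:1] = (word>>22) & 0x1 = 0
err [23+:9] = (word>>23) & 0x1ff = 204
tag signed 7b, MSB=0: value = 57

57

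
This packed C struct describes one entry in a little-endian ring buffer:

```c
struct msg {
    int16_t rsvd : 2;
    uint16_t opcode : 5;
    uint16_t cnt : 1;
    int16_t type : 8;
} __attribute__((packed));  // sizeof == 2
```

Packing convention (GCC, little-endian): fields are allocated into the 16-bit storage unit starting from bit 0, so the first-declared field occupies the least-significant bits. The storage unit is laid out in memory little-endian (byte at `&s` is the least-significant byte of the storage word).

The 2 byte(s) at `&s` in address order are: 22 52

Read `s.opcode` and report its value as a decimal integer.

[0]=0x22 [1]=0x52 (little-endian) → word 0x5222
rsvd [0+:2] = (word>>0) & 0x3 = 2
opcode [2+:5] = (word>>2) & 0x1f = 8  ←
cnt [7+:1] = (word>>7) & 0x1 = 0
type [8+:8] = (word>>8) & 0xff = 82

8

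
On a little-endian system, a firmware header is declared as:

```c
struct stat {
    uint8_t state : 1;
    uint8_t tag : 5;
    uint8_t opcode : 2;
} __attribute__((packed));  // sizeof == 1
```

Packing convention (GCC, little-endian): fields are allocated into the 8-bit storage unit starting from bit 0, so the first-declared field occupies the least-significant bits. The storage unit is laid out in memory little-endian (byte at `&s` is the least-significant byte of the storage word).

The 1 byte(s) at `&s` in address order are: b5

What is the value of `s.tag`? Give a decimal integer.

[0]=0xb5 (little-endian) → word 0xb5
state:1 @ bit 0 → (0xb5>>0)&0x1 = 0x1
tag:5 @ bit 1 → (0xb5>>1)&0x1f = 0x1a  ←
opcode:2 @ bit 6 → (0xb5>>6)&0x3 = 0x2

26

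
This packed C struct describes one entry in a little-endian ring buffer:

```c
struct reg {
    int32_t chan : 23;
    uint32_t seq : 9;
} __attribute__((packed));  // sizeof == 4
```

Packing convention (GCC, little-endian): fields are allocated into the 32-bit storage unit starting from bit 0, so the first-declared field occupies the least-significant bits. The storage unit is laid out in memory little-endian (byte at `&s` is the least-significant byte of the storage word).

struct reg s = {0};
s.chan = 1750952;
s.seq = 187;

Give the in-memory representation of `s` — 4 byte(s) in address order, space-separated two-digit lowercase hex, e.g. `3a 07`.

[0+:23] chan=1750952 & 0x7fffff = 0x1ab7a8; word=0x001ab7a8
[23+:9] seq=187 & 0x1ff = 0xbb; word=0x5d9ab7a8
word = 0x5d9ab7a8 → little-endian bytes:
  [0]=0xa8  [1]=0xb7  [2]=0x9a  [3]=0x5d

a8 b7 9a 5d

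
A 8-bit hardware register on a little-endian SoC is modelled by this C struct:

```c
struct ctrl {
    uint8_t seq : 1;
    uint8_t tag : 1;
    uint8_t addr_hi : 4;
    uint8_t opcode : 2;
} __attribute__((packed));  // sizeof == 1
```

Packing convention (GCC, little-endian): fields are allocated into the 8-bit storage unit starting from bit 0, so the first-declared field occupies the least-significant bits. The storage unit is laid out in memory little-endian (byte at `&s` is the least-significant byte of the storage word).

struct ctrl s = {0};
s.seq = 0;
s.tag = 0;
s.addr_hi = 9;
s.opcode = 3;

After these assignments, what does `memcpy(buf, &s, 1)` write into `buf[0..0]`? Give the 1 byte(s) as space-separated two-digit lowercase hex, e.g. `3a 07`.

seq (1b) val=0 bits=0x0 at bit 0: 0x00
tag (1b) val=0 bits=0x0 at bit 1: 0x00
addr_hi (4b) val=9 bits=0x9 at bit 2: 0x24
opcode (2b) val=3 bits=0x3 at bit 6: 0xe4
word = 0xe4 → little-endian bytes:
  [0]=0xe4

e4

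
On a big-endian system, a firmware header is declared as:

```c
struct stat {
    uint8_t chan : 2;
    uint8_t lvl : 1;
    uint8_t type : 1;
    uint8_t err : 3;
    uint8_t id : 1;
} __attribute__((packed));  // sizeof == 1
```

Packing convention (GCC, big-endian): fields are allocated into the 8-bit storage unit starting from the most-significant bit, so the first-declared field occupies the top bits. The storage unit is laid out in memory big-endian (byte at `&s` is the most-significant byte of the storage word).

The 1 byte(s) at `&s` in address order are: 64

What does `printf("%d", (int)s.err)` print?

2

[0]=0x64 (big-endian) → word 0x64
chan:2 @ bit 6 → (0x64>>6)&0x3 = 0x1
lvl:1 @ bit 5 → (0x64>>5)&0x1 = 0x1
type:1 @ bit 4 → (0x64>>4)&0x1 = 0x0
err:3 @ bit 1 → (0x64>>1)&0x7 = 0x2  ←
id:1 @ bit 0 → (0x64>>0)&0x1 = 0x0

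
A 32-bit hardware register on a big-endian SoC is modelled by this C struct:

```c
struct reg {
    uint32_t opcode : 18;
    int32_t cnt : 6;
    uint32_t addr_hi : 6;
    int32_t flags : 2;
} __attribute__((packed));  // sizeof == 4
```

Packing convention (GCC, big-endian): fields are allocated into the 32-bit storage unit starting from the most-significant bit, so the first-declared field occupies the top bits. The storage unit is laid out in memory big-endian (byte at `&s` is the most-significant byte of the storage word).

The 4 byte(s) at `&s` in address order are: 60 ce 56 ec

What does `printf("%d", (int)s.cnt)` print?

22

[0]=0x60 [1]=0xce [2]=0x56 [3]=0xec (big-endian) → word 0x60ce56ec
opcode [14+:18] = (word>>14) & 0x3ffff = 99129
cnt [8+:6] = (word>>8) & 0x3f = 22  ←
addr_hi [2+:6] = (word>>2) & 0x3f = 59
flags [0+:2] = (word>>0) & 0x3 = 0
cnt signed 6b, MSB=0: value = 22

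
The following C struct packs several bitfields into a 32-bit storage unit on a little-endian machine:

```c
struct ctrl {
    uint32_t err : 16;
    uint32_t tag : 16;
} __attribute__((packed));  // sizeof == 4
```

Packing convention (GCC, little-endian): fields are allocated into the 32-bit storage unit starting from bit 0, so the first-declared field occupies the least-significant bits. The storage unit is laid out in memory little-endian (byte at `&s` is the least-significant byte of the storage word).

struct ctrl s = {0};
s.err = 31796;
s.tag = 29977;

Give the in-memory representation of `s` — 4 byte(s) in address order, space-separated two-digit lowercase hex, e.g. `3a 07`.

err (16b) val=31796 bits=0x7c34 at bit 0: 0x00007c34
tag (16b) val=29977 bits=0x7519 at bit 16: 0x75197c34
word = 0x75197c34 → little-endian bytes:
  [0]=0x34  [1]=0x7c  [2]=0x19  [3]=0x75

34 7c 19 75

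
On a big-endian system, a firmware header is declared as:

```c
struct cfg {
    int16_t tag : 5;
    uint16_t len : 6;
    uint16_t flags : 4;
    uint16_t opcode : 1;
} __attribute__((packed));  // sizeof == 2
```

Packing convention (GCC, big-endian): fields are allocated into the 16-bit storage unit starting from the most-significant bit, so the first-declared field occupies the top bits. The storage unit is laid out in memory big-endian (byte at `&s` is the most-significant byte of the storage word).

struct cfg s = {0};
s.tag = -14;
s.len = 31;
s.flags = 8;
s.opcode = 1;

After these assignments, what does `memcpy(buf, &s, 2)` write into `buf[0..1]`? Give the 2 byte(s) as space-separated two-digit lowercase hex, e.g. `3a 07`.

93 f1

[11+:5] tag=-14 & 0x1f = 0x12; word=0x9000
[5+:6] len=31 & 0x3f = 0x1f; word=0x93e0
[1+:4] flags=8 & 0xf = 0x8; word=0x93f0
[0+:1] opcode=1 & 0x1 = 0x1; word=0x93f1
word = 0x93f1 → big-endian bytes:
  [0]=0x93  [1]=0xf1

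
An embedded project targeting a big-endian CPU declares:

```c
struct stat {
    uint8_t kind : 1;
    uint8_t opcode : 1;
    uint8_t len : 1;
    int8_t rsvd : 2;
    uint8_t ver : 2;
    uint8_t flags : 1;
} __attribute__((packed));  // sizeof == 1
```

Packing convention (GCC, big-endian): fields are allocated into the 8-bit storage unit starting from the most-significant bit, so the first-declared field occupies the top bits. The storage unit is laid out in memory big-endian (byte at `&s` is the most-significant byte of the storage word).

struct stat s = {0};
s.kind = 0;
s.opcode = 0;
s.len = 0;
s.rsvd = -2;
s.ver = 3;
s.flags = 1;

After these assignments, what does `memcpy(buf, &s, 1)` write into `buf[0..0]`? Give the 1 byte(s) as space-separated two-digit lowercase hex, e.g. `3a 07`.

kind:1 = 0 → 0x0 << 7 → word 0x00
opcode:1 = 0 → 0x0 << 6 → word 0x00
len:1 = 0 → 0x0 << 5 → word 0x00
rsvd:2 = -2 → 0x2 << 3 → word 0x10
ver:2 = 3 → 0x3 << 1 → word 0x16
flags:1 = 1 → 0x1 << 0 → word 0x17
word = 0x17 → big-endian bytes:
  [0]=0x17

17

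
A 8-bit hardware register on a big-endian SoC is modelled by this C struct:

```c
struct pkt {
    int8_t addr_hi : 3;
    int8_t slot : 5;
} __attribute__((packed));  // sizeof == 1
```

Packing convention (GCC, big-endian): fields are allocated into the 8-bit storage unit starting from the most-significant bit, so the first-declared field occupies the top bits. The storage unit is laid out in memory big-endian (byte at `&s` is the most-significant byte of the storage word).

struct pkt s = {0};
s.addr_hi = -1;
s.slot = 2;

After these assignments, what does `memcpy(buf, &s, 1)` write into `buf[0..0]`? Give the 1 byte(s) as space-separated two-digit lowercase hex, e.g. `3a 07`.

e2

addr_hi:3 = -1 → 0x7 << 5 → word 0xe0
slot:5 = 2 → 0x2 << 0 → word 0xe2
word = 0xe2 → big-endian bytes:
  [0]=0xe2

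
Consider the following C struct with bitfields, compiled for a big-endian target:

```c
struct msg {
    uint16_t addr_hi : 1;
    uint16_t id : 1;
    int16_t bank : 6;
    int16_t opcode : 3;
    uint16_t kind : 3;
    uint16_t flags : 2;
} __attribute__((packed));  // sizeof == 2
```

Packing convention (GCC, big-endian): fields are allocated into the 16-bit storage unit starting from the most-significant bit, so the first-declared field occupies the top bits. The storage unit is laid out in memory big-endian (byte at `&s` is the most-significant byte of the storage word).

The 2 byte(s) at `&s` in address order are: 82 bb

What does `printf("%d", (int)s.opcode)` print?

[0]=0x82 [1]=0xbb (big-endian) → word 0x82bb
addr_hi:1 @ bit 15 → (0x82bb>>15)&0x1 = 0x1
id:1 @ bit 14 → (0x82bb>>14)&0x1 = 0x0
bank:6 @ bit 8 → (0x82bb>>8)&0x3f = 0x2
opcode:3 @ bit 5 → (0x82bb>>5)&0x7 = 0x5  ←
kind:3 @ bit 2 → (0x82bb>>2)&0x7 = 0x6
flags:2 @ bit 0 → (0x82bb>>0)&0x3 = 0x3
opcode signed 3b, MSB=1: 5 - 8 = -3

-3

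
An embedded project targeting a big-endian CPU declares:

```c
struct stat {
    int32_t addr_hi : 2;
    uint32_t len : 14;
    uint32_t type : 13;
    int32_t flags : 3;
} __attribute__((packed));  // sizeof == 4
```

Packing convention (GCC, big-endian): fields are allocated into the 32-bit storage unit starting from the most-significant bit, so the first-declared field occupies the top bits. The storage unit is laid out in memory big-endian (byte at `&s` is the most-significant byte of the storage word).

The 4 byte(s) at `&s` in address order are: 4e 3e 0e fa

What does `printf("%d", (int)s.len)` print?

3646

[0]=0x4e [1]=0x3e [2]=0x0e [3]=0xfa (big-endian) → word 0x4e3e0efa
addr_hi [30+:2] = (word>>30) & 0x3 = 1
len [16+:14] = (word>>16) & 0x3fff = 3646  ←
type [3+:13] = (word>>3) & 0x1fff = 479
flags [0+:3] = (word>>0) & 0x7 = 2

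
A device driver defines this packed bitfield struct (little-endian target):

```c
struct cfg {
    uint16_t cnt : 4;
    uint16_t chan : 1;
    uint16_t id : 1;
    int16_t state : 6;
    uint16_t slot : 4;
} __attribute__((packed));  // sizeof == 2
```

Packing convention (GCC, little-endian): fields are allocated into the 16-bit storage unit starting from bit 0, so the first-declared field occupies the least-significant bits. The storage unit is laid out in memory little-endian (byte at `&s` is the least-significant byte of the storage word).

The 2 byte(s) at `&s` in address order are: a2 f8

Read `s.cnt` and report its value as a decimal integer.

2

[0]=0xa2 [1]=0xf8 (little-endian) → word 0xf8a2
cnt [0+:4] = (word>>0) & 0xf = 2  ←
chan [4+:1] = (word>>4) & 0x1 = 0
id [5+:1] = (word>>5) & 0x1 = 1
state [6+:6] = (word>>6) & 0x3f = 34
slot [12+:4] = (word>>12) & 0xf = 15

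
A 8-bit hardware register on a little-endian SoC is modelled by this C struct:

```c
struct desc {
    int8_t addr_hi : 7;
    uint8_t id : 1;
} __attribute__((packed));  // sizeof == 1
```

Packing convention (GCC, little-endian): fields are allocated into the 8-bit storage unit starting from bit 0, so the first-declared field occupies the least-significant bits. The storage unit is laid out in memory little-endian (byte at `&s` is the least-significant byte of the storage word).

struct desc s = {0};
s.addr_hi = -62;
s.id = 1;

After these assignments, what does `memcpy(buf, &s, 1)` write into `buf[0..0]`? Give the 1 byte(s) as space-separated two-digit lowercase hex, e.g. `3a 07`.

addr_hi:7 = -62 → 0x42 << 0 → word 0x42
id:1 = 1 → 0x1 << 7 → word 0xc2
word = 0xc2 → little-endian bytes:
  [0]=0xc2

c2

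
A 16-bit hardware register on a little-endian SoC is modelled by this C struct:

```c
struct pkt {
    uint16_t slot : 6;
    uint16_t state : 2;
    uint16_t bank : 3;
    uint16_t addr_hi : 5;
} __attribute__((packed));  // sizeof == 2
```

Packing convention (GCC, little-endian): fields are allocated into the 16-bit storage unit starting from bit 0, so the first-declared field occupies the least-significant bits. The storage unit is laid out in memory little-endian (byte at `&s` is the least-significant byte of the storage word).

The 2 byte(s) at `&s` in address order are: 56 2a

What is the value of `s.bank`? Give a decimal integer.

[0]=0x56 [1]=0x2a (little-endian) → word 0x2a56
slot:6 @ bit 0 → (0x2a56>>0)&0x3f = 0x16
state:2 @ bit 6 → (0x2a56>>6)&0x3 = 0x1
bank:3 @ bit 8 → (0x2a56>>8)&0x7 = 0x2  ←
addr_hi:5 @ bit 11 → (0x2a56>>11)&0x1f = 0x5

2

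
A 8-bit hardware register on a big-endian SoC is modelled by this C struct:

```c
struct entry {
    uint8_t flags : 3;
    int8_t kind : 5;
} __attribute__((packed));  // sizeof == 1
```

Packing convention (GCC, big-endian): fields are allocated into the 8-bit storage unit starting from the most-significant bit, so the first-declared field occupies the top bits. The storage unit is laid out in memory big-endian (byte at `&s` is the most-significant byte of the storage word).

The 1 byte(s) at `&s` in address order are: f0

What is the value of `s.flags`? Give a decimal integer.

[0]=0xf0 (big-endian) → word 0xf0
flags [5+:3] = (word>>5) & 0x7 = 7  ←
kind [0+:5] = (word>>0) & 0x1f = 16

7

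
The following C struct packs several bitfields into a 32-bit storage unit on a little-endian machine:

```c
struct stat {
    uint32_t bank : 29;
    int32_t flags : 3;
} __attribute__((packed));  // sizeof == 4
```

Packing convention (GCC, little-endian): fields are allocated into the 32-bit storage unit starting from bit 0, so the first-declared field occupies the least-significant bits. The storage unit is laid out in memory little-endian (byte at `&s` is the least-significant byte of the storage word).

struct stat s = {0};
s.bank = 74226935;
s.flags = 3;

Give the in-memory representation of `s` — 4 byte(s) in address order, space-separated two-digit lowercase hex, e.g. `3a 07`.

bank:29 = 74226935 → 0x46c9cf7 << 0 → word 0x046c9cf7
flags:3 = 3 → 0x3 << 29 → word 0x646c9cf7
word = 0x646c9cf7 → little-endian bytes:
  [0]=0xf7  [1]=0x9c  [2]=0x6c  [3]=0x64

f7 9c 6c 64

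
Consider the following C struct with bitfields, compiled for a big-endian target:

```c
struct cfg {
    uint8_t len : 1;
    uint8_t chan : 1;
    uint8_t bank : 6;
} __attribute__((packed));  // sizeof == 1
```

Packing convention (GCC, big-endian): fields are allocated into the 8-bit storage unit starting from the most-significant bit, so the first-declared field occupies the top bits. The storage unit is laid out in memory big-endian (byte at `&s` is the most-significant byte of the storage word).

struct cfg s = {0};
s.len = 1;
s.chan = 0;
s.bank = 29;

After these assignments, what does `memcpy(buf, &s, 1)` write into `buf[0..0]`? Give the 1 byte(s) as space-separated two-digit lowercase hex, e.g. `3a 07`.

len (1b) val=1 bits=0x1 at bit 7: 0x80
chan (1b) val=0 bits=0x0 at bit 6: 0x80
bank (6b) val=29 bits=0x1d at bit 0: 0x9d
word = 0x9d → big-endian bytes:
  [0]=0x9d

9d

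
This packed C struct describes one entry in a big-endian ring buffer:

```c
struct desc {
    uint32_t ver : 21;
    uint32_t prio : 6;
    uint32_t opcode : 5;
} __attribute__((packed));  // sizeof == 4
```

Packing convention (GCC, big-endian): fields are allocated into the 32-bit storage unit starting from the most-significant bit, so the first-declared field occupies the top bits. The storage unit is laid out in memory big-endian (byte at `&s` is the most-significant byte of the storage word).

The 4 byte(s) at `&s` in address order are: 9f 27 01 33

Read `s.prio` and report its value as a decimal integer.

9

[0]=0x9f [1]=0x27 [2]=0x01 [3]=0x33 (big-endian) → word 0x9f270133
ver:21 @ bit 11 → (0x9f270133>>11)&0x1fffff = 0x13e4e0
prio:6 @ bit 5 → (0x9f270133>>5)&0x3f = 0x9  ←
opcode:5 @ bit 0 → (0x9f270133>>0)&0x1f = 0x13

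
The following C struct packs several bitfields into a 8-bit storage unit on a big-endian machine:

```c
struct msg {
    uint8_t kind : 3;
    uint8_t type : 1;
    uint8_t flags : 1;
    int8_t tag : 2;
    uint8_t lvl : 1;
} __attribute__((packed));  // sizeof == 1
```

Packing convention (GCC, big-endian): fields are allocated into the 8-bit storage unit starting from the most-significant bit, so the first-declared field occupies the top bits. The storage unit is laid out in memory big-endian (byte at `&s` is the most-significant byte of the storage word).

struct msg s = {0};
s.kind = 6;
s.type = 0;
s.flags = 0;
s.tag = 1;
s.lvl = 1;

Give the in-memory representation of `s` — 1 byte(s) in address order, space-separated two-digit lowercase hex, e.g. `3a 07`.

c3

kind (3b) val=6 bits=0x6 at bit 5: 0xc0
type (1b) val=0 bits=0x0 at bit 4: 0xc0
flags (1b) val=0 bits=0x0 at bit 3: 0xc0
tag (2b) val=1 bits=0x1 at bit 1: 0xc2
lvl (1b) val=1 bits=0x1 at bit 0: 0xc3
word = 0xc3 → big-endian bytes:
  [0]=0xc3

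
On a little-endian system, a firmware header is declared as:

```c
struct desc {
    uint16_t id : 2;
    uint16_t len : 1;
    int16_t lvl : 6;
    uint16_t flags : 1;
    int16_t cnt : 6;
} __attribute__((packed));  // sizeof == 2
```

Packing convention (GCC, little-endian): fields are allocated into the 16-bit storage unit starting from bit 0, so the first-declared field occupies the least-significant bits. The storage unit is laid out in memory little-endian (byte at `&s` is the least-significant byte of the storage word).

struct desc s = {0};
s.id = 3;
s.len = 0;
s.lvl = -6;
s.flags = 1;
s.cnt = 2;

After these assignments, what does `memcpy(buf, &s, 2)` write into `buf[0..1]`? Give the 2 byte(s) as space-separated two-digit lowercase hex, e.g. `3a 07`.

[0+:2] id=3 & 0x3 = 0x3; word=0x0003
[2+:1] len=0 & 0x1 = 0x0; word=0x0003
[3+:6] lvl=-6 & 0x3f = 0x3a; word=0x01d3
[9+:1] flags=1 & 0x1 = 0x1; word=0x03d3
[10+:6] cnt=2 & 0x3f = 0x2; word=0x0bd3
word = 0x0bd3 → little-endian bytes:
  [0]=0xd3  [1]=0x0b

d3 0b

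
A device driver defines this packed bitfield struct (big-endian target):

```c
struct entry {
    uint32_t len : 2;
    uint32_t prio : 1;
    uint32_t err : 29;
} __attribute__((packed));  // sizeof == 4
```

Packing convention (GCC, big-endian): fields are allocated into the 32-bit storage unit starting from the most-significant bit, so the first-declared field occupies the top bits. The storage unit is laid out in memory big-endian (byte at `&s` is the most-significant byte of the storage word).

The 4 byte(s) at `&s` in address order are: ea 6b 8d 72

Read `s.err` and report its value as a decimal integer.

174820722

[0]=0xea [1]=0x6b [2]=0x8d [3]=0x72 (big-endian) → word 0xea6b8d72
len [30+:2] = (word>>30) & 0x3 = 3
prio [29+:1] = (word>>29) & 0x1 = 1
err [0+:29] = (word>>0) & 0x1fffffff = 174820722  ←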